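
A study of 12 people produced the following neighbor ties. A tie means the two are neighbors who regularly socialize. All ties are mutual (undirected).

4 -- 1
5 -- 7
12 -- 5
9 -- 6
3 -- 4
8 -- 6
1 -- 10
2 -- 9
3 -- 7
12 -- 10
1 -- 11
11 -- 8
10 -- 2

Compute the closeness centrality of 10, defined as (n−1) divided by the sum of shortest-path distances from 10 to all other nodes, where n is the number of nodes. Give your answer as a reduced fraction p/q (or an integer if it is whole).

Distances from 10: 1:1, 2:1, 3:3, 4:2, 5:2, 6:3, 7:3, 8:3, 9:2, 11:2, 12:1. Sum = 23.
n = 12, so closeness = 11/23.

11/23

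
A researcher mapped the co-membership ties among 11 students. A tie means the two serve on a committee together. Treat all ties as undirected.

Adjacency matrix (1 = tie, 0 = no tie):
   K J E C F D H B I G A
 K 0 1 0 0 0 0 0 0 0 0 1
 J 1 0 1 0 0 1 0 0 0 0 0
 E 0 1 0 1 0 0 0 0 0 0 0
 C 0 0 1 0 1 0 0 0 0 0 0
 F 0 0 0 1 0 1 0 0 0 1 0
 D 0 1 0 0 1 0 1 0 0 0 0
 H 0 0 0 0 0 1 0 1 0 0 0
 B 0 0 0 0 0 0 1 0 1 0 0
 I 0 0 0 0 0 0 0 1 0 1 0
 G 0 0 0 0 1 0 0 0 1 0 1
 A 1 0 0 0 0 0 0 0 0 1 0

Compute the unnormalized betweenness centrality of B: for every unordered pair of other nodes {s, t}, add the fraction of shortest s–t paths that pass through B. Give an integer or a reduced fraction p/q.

Pairs whose geodesics pass through B — J–I: 1/3; D–I: 1/2; H–I: 1; H–G: 1/2; H–A: 1/3.
All other pairs contribute 0.
Summing the contributions gives betweenness(B) = 8/3.

8/3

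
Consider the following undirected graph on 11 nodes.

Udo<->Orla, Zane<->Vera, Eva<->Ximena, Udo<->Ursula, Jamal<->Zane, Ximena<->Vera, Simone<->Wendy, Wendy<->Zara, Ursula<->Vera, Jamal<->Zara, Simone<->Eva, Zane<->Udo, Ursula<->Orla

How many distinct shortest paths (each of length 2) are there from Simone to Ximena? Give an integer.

The shortest distance is 2, and the only length-2 path is Simone–Eva–Ximena. So there is exactly 1 shortest path.

1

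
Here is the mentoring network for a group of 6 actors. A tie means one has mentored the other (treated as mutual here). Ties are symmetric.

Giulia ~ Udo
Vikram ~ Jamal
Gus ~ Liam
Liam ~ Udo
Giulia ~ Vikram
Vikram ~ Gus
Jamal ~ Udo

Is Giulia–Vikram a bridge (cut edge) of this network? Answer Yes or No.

Even without that edge, Giulia still reaches Vikram via Giulia – Udo – Jamal – Vikram, so the network stays connected. Not a bridge.

No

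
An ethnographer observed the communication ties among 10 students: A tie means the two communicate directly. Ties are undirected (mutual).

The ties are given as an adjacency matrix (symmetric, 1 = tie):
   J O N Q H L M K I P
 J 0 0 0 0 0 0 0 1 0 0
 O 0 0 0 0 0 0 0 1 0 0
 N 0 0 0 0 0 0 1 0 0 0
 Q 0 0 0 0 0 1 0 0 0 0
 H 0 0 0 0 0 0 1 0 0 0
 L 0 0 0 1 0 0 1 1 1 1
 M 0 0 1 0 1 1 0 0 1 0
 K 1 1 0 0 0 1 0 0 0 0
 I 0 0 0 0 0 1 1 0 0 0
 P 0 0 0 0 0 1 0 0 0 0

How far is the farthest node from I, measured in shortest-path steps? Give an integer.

3

Distances from I: H:2, J:3, K:2, L:1, M:1, N:2, O:3, P:2, Q:2.
The largest is 3 (to J and O), so the eccentricity of I is 3.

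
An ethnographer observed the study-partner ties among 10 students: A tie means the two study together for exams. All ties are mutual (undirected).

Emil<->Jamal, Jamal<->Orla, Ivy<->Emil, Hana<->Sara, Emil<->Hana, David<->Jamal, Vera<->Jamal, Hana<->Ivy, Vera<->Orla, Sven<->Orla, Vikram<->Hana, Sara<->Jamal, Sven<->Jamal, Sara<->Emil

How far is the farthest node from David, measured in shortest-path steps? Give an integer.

4

Distances from David: Emil:2, Hana:3, Ivy:3, Jamal:1, Orla:2, Sara:2, Sven:2, Vera:2, Vikram:4.
The largest is 4 (to Vikram), so the eccentricity of David is 4.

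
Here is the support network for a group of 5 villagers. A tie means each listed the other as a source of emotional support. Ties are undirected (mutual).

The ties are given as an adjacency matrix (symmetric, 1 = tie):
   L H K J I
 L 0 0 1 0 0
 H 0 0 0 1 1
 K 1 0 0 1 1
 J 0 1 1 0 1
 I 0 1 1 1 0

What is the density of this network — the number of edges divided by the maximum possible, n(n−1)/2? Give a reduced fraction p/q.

There are 6 edges and 5 nodes, so the maximum possible is C(5,2) = 10.
Density = 6/10 = 3/5.

3/5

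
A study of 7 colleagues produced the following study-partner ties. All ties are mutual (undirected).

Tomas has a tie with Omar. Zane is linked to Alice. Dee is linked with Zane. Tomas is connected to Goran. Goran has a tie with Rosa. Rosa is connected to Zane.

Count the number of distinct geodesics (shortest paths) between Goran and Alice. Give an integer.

1

The shortest distance is 3, and the only length-3 path is Goran–Rosa–Zane–Alice. So there is exactly 1 shortest path.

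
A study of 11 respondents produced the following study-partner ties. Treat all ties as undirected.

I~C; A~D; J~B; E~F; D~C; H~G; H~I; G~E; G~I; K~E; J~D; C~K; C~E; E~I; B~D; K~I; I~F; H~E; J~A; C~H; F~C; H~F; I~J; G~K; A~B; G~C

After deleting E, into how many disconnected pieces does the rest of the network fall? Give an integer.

1

E's neighbors (C, F, G, H, I, and K) remain reachable from one another through other ties, so the rest of the network stays in one piece.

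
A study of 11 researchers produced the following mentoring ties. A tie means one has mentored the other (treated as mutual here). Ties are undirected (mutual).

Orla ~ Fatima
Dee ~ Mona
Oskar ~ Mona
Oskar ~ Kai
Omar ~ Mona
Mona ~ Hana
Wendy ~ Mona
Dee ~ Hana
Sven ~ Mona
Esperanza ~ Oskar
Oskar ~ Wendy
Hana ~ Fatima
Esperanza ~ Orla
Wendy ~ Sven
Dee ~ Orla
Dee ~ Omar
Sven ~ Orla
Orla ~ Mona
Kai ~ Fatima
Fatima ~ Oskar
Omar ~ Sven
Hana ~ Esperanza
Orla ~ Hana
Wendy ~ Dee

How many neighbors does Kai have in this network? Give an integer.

2

Kai is directly tied to Fatima and Oskar. That is 2 neighbors, so the degree of Kai is 2.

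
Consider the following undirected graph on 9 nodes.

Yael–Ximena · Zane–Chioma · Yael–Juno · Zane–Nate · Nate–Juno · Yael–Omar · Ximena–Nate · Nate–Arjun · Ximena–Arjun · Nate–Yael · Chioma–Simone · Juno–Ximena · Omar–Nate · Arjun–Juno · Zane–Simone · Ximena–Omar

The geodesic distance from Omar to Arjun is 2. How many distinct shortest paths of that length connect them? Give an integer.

The shortest distance is 2. The length-2 paths are: Omar–Ximena–Arjun; Omar–Nate–Arjun.
That gives 2 distinct shortest paths.

2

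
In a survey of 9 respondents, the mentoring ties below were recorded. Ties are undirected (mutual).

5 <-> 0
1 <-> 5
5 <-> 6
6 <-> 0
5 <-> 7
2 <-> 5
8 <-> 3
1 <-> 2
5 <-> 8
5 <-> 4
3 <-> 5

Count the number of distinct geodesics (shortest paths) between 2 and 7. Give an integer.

1

The shortest distance is 2, and the only length-2 path is 2–5–7. So there is exactly 1 shortest path.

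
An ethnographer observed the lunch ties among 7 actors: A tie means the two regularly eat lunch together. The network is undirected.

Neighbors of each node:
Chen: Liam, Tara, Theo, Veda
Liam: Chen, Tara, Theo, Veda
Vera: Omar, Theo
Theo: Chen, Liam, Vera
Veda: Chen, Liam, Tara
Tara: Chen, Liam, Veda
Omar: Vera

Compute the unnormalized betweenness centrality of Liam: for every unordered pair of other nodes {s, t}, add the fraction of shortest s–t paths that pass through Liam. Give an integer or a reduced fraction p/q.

Pairs whose geodesics pass through Liam — Tara–Theo: 1/2; Tara–Omar: 1/2; Tara–Vera: 1/2; Theo–Veda: 1/2; Veda–Omar: 1/2; Veda–Vera: 1/2.
All other pairs contribute 0.
Summing the contributions gives betweenness(Liam) = 3.

3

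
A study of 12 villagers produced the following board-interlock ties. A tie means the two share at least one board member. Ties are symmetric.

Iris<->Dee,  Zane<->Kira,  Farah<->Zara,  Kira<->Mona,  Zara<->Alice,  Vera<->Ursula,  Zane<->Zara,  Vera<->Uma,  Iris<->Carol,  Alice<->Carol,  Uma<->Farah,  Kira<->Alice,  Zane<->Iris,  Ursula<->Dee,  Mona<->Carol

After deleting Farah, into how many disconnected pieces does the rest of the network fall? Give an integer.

Farah's neighbors (Uma and Zara) remain reachable from one another through other ties, so the rest of the network stays in one piece.

1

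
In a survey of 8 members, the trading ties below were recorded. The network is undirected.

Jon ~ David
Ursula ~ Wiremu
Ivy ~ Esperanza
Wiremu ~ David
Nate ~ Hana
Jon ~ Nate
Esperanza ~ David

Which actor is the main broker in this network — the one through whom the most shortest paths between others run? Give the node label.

Unnormalized betweenness of each node: David:16, Esperanza:6, Hana:0, Ivy:0, Jon:10, Nate:6, Ursula:0, Wiremu:6.
David has the largest value, 16, making it the main broker — the node through which the most shortest paths run.

David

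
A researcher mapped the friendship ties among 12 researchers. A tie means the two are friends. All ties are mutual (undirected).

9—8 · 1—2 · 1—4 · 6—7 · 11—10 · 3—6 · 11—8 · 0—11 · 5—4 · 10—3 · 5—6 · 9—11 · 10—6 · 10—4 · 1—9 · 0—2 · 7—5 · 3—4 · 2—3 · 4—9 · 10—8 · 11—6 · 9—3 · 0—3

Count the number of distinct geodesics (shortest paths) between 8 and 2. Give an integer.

4

The shortest distance is 3. The length-3 paths are: 8–9–1–2; 8–11–0–2; 8–9–3–2; 8–10–3–2.
That gives 4 distinct shortest paths.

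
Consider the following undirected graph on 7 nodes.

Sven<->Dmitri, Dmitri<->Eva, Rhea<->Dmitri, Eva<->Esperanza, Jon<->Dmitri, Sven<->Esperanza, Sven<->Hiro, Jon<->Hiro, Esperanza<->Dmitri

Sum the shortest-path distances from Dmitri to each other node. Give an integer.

Distances from Dmitri: Esperanza:1, Eva:1, Hiro:2, Jon:1, Rhea:1, Sven:1.
Sum = 1 + 1 + 2 + 1 + 1 + 1 = 7.

7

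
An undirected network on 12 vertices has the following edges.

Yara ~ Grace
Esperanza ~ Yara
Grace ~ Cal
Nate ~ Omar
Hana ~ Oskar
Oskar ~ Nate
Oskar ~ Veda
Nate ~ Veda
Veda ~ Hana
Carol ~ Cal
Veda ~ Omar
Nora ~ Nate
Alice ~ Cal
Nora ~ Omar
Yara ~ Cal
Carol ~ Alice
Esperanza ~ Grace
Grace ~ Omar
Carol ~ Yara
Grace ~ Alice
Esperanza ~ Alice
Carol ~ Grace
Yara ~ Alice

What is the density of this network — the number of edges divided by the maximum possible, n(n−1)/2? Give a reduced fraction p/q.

There are 23 edges and 12 nodes, so the maximum possible is C(12,2) = 66.
Density = 23/66.

23/66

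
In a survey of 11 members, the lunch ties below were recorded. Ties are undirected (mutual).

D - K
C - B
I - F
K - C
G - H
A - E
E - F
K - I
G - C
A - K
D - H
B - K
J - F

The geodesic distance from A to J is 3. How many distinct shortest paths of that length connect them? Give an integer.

1

The shortest distance is 3, and the only length-3 path is A–E–F–J. So there is exactly 1 shortest path.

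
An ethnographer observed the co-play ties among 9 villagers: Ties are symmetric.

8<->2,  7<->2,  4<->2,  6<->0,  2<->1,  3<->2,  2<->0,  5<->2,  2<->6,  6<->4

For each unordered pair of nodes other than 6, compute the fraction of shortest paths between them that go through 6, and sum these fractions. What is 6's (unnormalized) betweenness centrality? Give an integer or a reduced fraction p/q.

Pairs whose geodesics pass through 6 — 4–0: 1/2.
All other pairs contribute 0.
Summing the contributions gives betweenness(6) = 1/2.

1/2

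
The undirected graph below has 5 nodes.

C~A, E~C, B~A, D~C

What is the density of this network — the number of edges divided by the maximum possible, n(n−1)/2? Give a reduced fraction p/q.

2/5

There are 4 edges and 5 nodes, so the maximum possible is C(5,2) = 10.
Density = 4/10 = 2/5.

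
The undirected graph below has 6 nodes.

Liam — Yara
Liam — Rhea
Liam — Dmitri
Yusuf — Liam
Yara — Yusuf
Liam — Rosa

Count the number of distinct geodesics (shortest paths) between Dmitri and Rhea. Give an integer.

The shortest distance is 2, and the only length-2 path is Dmitri–Liam–Rhea. So there is exactly 1 shortest path.

1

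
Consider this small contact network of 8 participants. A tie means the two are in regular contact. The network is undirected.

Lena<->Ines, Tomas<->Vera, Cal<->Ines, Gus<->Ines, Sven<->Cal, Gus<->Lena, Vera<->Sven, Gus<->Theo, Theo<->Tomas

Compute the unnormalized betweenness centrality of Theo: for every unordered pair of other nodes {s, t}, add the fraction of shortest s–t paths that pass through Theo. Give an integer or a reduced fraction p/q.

Pairs whose geodesics pass through Theo — Lena–Tomas: 1; Lena–Vera: 1/2; Gus–Tomas: 1; Gus–Vera: 1; Tomas–Ines: 1.
All other pairs contribute 0.
Summing the contributions gives betweenness(Theo) = 9/2.

9/2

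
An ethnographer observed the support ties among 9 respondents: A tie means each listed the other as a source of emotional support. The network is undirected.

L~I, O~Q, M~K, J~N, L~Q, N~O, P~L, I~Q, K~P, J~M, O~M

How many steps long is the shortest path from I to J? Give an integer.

4

One shortest route is I – Q – O – N – J, which uses 4 edges, and at distance 3 from I we only reach {K, M, N}, which does not include J. So d(I,J) = 4.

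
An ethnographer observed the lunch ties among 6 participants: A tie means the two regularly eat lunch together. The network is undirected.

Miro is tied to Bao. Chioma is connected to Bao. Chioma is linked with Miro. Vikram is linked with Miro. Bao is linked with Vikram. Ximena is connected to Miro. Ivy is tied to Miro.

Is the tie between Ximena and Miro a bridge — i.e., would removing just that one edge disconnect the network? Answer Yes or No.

Yes

Without the Ximena–Miro edge there is no alternate route between Ximena and Miro, so the network disconnects. It is a bridge.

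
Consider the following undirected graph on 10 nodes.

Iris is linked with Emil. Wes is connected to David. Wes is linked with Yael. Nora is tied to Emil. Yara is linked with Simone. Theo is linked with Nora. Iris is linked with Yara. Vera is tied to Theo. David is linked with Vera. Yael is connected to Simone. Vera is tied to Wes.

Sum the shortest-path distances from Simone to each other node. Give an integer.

23

Distances from Simone: David:3, Emil:3, Iris:2, Nora:4, Theo:4, Vera:3, Wes:2, Yael:1, Yara:1.
Sum = 3 + 3 + 2 + 4 + 4 + 3 + 2 + 1 + 1 = 23.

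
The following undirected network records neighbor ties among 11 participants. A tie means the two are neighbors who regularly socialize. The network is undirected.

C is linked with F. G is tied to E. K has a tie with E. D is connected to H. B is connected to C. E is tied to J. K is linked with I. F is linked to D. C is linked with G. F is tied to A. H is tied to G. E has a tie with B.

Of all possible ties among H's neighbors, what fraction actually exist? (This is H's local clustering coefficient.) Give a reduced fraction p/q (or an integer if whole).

0

H's neighbors: D and G (k = 2).
Possible neighbor pairs: C(2,2) = 1. Edges among them: none → e = 0.
Clustering(H) = 0/1.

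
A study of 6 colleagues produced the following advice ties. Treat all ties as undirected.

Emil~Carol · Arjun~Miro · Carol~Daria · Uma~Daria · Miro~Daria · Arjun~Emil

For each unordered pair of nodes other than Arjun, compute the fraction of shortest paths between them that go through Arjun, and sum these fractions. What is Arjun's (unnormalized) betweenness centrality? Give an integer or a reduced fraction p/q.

Pairs whose geodesics pass through Arjun — Emil–Miro: 1.
All other pairs contribute 0.
Summing the contributions gives betweenness(Arjun) = 1.

1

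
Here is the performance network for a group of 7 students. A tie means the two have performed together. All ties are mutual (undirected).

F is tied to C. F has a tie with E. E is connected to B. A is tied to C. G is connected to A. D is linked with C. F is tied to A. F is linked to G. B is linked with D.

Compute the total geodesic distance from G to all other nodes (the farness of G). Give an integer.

12

Distances from G: A:1, B:3, C:2, D:3, E:2, F:1.
Sum = 1 + 3 + 2 + 3 + 2 + 1 = 12.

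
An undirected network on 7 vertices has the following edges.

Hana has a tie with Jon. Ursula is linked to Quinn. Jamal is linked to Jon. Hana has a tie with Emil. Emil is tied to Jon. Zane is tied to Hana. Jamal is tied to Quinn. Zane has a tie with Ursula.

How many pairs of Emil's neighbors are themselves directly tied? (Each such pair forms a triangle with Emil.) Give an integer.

1

Emil's neighbors: Hana and Jon.
Neighbor pairs that are themselves tied: Emil–Hana–Jon. Each forms one triangle with Emil, for 1 in total.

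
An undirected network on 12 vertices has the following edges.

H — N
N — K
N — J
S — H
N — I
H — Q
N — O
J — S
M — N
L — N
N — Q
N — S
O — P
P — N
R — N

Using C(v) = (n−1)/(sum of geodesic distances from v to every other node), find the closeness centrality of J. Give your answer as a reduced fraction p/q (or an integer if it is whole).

11/20

Distances from J: H:2, I:2, K:2, L:2, M:2, N:1, O:2, P:2, Q:2, R:2, S:1. Sum = 20.
n = 12, so closeness = 11/20.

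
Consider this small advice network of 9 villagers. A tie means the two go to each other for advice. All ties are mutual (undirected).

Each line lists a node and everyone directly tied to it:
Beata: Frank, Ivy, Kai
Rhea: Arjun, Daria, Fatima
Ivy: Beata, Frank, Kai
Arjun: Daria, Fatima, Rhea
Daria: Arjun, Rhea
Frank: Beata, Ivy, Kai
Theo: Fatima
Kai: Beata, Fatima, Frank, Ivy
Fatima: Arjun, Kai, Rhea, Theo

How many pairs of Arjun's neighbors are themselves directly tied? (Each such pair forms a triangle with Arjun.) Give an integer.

2

Arjun's neighbors: Daria, Fatima, and Rhea.
Neighbor pairs that are themselves tied: Arjun–Daria–Rhea; Arjun–Fatima–Rhea. Each forms one triangle with Arjun, for 2 in total.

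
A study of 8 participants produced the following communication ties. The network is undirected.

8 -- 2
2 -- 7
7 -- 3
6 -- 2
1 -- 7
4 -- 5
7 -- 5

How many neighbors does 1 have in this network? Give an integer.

1 is directly tied to 7. That is 1 neighbor, so the degree of 1 is 1.

1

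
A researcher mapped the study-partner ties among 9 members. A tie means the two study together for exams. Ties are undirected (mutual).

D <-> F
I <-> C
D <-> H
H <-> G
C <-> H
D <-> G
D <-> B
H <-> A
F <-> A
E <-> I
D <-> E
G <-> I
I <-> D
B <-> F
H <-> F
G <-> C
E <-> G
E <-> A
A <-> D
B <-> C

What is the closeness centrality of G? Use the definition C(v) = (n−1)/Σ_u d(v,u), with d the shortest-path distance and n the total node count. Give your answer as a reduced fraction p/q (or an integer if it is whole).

Distances from G: A:2, B:2, C:1, D:1, E:1, F:2, H:1, I:1. Sum = 11.
n = 9, so closeness = 8/11.

8/11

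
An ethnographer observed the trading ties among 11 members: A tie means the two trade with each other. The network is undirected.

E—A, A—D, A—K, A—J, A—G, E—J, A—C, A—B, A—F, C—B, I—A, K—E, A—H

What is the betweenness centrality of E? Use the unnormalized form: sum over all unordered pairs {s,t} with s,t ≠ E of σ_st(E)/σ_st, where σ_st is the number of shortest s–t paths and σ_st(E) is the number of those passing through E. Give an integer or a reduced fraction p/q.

1/2

Pairs whose geodesics pass through E — K–J: 1/2.
All other pairs contribute 0.
Summing the contributions gives betweenness(E) = 1/2.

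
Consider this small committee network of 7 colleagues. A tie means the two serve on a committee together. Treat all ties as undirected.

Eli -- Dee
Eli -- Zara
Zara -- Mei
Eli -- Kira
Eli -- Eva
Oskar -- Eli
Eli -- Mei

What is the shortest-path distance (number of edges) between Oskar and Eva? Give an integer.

One shortest route is Oskar – Eli – Eva, which uses 2 edges, and Oskar and Eva are not directly tied, so nothing shorter exists. So d(Oskar,Eva) = 2.

2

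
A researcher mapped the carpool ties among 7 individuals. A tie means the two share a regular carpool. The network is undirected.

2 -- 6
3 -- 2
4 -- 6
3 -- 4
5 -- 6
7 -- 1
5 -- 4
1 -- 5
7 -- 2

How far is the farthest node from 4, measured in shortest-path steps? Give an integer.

Distances from 4: 1:2, 2:2, 3:1, 5:1, 6:1, 7:3.
The largest is 3 (to 7), so the eccentricity of 4 is 3.

3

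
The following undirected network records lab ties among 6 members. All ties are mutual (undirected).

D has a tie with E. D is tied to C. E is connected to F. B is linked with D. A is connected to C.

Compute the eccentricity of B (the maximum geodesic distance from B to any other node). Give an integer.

3

Distances from B: A:3, C:2, D:1, E:2, F:3.
The largest is 3 (to F and A), so the eccentricity of B is 3.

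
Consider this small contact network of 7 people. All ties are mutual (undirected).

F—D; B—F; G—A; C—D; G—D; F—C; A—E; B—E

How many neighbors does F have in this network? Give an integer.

F is directly tied to B, C, and D. That is 3 neighbors, so the degree of F is 3.

3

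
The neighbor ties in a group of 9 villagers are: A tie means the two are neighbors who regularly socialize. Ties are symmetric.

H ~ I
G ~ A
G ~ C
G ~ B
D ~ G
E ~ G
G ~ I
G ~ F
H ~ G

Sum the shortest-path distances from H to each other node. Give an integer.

Distances from H: A:2, B:2, C:2, D:2, E:2, F:2, G:1, I:1.
Sum = 2 + 2 + 2 + 2 + 2 + 2 + 1 + 1 = 14.

14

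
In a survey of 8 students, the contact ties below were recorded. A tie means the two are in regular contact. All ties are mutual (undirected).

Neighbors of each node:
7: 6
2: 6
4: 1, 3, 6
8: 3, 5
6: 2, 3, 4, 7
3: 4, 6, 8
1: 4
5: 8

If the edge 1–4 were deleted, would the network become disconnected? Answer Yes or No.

Without the 1–4 edge there is no alternate route between 1 and 4, so the network disconnects. It is a bridge.

Yes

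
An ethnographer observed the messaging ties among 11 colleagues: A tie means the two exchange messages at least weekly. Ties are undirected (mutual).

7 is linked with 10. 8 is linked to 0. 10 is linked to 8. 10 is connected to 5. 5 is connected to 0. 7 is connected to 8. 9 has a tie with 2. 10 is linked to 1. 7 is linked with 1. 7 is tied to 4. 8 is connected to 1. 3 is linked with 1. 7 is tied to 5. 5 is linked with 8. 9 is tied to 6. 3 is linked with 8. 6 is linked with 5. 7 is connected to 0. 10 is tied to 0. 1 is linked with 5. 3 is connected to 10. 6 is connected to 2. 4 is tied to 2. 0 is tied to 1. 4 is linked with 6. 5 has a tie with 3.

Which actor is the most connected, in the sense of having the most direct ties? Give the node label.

Degrees — 0:5, 1:6, 2:3, 3:4, 4:3, 5:7, 6:4, 7:6, 8:6, 9:2, 10:6.
The maximum is 7, attained only by 5.

5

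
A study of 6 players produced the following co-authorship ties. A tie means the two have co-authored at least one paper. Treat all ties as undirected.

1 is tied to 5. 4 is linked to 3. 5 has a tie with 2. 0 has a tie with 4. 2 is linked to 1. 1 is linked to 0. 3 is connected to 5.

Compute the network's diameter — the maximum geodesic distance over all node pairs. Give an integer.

Eccentricity of each node (its greatest distance to any other): 0:2, 1:2, 2:3, 3:2, 4:3, 5:2.
The maximum eccentricity is 3, realized for instance by the pair 2–4 via 2 – 1 – 0 – 4. So the diameter is 3.

3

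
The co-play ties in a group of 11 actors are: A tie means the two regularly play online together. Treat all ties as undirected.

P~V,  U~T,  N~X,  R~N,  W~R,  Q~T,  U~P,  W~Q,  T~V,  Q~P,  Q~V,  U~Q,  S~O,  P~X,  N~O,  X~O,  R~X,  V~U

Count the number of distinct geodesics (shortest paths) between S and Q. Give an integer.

1

The shortest distance is 4, and the only length-4 path is S–O–X–P–Q. So there is exactly 1 shortest path.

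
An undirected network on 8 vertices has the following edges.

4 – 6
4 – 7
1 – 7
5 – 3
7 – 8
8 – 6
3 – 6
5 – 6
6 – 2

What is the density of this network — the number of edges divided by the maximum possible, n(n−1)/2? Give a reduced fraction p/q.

There are 9 edges and 8 nodes, so the maximum possible is C(8,2) = 28.
Density = 9/28.

9/28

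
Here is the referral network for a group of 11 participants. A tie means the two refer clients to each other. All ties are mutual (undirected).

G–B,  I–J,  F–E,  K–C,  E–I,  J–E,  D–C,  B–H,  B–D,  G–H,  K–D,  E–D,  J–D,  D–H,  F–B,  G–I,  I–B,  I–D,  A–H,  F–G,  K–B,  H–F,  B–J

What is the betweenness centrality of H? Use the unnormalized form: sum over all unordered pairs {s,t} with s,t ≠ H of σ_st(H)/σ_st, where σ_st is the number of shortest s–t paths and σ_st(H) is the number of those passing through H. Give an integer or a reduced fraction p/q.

Pairs whose geodesics pass through H — E–A: 2/2; B–A: 1; G–D: 1/3; G–A: 1; G–C: 1/4; D–A: 1; D–F: 1/3; A–F: 1; A–C: 1; A–K: 2/2; A–J: 2/2; A–I: 3/3; F–C: 1/4.
All other pairs contribute 0.
Summing the contributions gives betweenness(H) = 61/6.

61/6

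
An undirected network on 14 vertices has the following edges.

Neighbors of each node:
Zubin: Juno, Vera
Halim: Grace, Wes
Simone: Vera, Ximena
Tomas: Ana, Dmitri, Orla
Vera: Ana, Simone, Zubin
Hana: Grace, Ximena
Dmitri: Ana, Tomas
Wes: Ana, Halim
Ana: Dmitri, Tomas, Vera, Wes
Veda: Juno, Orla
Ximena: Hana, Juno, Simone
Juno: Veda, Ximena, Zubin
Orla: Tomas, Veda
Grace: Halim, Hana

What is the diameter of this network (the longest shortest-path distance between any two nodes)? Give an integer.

Eccentricity of each node (its greatest distance to any other): Ana:4, Dmitri:5, Grace:5, Halim:5, Hana:5, Juno:4, Orla:5, Simone:4, Tomas:5, Veda:5, Vera:4, Wes:4, Ximena:4, Zubin:4.
The maximum eccentricity is 5, realized for instance by the pair Grace–Orla via Grace – Halim – Wes – Ana – Tomas – Orla. So the diameter is 5.

5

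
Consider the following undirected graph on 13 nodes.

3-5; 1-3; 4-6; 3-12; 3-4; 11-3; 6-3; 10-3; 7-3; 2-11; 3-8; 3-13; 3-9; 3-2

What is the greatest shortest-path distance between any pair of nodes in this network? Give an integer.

Eccentricity of each node (its greatest distance to any other): 1:2, 2:2, 3:1, 4:2, 5:2, 6:2, 7:2, 8:2, 9:2, 10:2, 11:2, 12:2, 13:2.
The maximum eccentricity is 2, realized for instance by the pair 10–1 via 10 – 3 – 1. So the diameter is 2.

2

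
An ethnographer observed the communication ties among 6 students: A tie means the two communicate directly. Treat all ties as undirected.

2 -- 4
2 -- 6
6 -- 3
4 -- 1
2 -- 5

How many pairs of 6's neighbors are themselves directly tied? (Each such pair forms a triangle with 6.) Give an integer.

6's neighbors are 2 and 3, but none of them are tied to each other, so no triangle contains 6.

0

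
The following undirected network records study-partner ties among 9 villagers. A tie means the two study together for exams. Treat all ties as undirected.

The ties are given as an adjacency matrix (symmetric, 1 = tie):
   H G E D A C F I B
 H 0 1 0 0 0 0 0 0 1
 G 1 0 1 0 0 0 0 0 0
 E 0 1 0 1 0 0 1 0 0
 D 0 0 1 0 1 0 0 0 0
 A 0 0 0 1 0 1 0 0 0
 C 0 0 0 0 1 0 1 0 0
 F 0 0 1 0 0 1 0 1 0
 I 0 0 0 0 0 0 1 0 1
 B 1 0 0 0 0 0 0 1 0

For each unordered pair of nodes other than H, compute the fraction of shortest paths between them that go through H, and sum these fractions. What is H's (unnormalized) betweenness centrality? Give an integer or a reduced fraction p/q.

Pairs whose geodesics pass through H — G–I: 1/2; G–B: 1; E–B: 1/2; D–B: 1/2.
All other pairs contribute 0.
Summing the contributions gives betweenness(H) = 5/2.

5/2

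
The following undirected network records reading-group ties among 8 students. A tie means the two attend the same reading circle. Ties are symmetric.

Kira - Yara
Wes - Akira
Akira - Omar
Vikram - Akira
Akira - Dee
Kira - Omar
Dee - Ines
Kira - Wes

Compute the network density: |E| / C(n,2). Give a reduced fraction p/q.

There are 8 edges and 8 nodes, so the maximum possible is C(8,2) = 28.
Density = 8/28 = 2/7.

2/7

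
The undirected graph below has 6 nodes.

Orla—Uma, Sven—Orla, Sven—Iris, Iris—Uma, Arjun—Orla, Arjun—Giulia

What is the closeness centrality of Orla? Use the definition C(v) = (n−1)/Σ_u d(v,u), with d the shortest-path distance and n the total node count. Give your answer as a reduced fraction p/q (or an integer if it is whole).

Distances from Orla: Arjun:1, Giulia:2, Iris:2, Sven:1, Uma:1. Sum = 7.
n = 6, so closeness = 5/7.

5/7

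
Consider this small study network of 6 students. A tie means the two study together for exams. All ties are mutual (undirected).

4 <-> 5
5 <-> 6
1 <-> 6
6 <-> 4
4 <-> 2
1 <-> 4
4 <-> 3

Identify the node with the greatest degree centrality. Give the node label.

Degrees — 1:2, 2:1, 3:1, 4:5, 5:2, 6:3.
The maximum is 5, attained only by 4.

4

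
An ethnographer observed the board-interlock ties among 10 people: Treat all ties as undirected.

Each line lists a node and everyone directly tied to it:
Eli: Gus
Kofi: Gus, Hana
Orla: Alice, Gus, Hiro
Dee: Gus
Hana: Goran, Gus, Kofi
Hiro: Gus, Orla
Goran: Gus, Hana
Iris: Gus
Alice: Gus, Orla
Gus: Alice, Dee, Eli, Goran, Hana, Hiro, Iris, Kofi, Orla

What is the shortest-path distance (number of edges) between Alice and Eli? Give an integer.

2

One shortest route is Alice – Gus – Eli, which uses 2 edges, and Alice and Eli are not directly tied, so nothing shorter exists. So d(Alice,Eli) = 2.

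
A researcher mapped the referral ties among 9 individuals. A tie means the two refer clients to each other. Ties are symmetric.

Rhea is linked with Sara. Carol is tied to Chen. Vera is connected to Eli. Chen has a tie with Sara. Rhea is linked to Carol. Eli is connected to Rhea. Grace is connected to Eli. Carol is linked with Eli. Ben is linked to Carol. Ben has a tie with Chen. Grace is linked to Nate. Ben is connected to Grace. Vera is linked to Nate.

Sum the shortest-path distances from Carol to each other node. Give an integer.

Distances from Carol: Ben:1, Chen:1, Eli:1, Grace:2, Nate:3, Rhea:1, Sara:2, Vera:2.
Sum = 1 + 1 + 1 + 2 + 3 + 1 + 2 + 2 = 13.

13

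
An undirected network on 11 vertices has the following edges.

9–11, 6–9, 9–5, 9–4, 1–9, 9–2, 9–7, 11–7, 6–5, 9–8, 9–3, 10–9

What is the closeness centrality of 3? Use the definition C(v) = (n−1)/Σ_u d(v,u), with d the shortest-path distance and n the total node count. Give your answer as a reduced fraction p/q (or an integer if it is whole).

Distances from 3: 1:2, 2:2, 4:2, 5:2, 6:2, 7:2, 8:2, 9:1, 10:2, 11:2. Sum = 19.
n = 11, so closeness = 10/19.

10/19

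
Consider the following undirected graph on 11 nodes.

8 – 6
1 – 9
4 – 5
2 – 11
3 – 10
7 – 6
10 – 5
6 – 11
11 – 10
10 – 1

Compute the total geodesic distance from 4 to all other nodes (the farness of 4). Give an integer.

Distances from 4: 1:3, 2:4, 3:3, 5:1, 6:4, 7:5, 8:5, 9:4, 10:2, 11:3.
Sum = 3 + 4 + 3 + 1 + 4 + 5 + 5 + 4 + 2 + 3 = 34.

34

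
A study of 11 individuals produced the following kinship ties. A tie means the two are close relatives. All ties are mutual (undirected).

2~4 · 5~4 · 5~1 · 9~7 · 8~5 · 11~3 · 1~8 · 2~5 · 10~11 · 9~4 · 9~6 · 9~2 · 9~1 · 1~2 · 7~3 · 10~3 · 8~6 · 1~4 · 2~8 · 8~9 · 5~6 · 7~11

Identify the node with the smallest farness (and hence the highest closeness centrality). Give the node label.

9

Farness (sum of distances to all others) for each node — 1:19, 2:19, 3:24, 4:20, 5:23, 6:21, 7:18, 8:19, 9:15, 10:32, 11:24.
The smallest farness is 15, for 9, so 9 has the highest closeness.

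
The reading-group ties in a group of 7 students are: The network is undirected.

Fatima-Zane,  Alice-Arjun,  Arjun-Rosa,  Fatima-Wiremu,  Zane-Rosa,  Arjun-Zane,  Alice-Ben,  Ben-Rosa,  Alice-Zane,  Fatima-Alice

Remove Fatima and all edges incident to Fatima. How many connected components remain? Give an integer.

Without Fatima, the remaining ties split the others into: {Alice, Arjun, Ben, Rosa, Zane}; {Wiremu}.
That's 2 separate components.

2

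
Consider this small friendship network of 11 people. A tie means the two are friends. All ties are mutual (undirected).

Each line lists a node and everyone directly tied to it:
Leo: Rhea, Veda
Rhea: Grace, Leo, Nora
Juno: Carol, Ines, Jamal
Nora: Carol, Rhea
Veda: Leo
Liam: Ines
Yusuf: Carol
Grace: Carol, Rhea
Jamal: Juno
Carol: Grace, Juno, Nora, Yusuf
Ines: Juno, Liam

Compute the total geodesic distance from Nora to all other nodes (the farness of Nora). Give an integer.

23

Distances from Nora: Carol:1, Grace:2, Ines:3, Jamal:3, Juno:2, Leo:2, Liam:4, Rhea:1, Veda:3, Yusuf:2.
Sum = 1 + 2 + 3 + 3 + 2 + 2 + 4 + 1 + 3 + 2 = 23.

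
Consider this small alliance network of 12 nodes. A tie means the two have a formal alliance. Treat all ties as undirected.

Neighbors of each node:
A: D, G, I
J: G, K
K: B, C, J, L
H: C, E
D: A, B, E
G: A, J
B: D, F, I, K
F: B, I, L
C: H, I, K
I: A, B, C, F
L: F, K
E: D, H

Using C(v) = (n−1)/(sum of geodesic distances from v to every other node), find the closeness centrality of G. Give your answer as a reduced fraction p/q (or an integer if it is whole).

11/27

Distances from G: A:1, B:3, C:3, D:2, E:3, F:3, H:4, I:2, J:1, K:2, L:3. Sum = 27.
n = 12, so closeness = 11/27.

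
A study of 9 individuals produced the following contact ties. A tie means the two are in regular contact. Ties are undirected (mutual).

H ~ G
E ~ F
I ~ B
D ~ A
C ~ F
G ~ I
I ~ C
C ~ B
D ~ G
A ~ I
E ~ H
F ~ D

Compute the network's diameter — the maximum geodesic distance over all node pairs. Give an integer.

3

Eccentricity of each node (its greatest distance to any other): A:3, B:3, C:3, D:3, E:3, F:2, G:2, H:3, I:3.
The maximum eccentricity is 3, realized for instance by the pair D–B via D – G – I – B. So the diameter is 3.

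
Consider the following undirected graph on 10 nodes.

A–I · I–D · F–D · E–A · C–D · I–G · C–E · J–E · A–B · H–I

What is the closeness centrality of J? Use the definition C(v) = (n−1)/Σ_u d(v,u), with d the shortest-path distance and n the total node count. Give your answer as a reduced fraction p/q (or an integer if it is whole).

9/26

Distances from J: A:2, B:3, C:2, D:3, E:1, F:4, G:4, H:4, I:3. Sum = 26.
n = 10, so closeness = 9/26.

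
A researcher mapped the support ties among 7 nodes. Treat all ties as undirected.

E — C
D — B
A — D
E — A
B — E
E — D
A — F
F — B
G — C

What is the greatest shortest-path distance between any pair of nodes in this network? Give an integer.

Eccentricity of each node (its greatest distance to any other): A:3, B:3, C:3, D:3, E:2, F:4, G:4.
The maximum eccentricity is 4, realized for instance by the pair F–G via F – B – E – C – G. So the diameter is 4.

4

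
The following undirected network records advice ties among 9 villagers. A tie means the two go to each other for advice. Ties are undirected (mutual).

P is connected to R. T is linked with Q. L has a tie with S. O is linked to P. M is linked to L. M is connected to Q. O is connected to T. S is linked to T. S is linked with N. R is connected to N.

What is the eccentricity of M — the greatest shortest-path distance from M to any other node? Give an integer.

4

Distances from M: L:1, N:3, O:3, P:4, Q:1, R:4, S:2, T:2.
The largest is 4 (to R and P), so the eccentricity of M is 4.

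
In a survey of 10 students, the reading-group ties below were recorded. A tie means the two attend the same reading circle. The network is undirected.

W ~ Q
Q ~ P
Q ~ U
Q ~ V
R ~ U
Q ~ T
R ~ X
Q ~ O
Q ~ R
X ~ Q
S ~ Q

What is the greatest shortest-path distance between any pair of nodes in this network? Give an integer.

2

Eccentricity of each node (its greatest distance to any other): O:2, P:2, Q:1, R:2, S:2, T:2, U:2, V:2, W:2, X:2.
The maximum eccentricity is 2, realized for instance by the pair R–V via R – Q – V. So the diameter is 2.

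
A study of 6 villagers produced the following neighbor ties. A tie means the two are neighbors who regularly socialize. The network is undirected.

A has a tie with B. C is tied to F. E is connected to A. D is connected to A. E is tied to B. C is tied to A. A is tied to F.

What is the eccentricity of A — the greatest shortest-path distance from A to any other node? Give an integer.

Distances from A: B:1, C:1, D:1, E:1, F:1.
The largest is 1 (to E, D, B, F, and C), so the eccentricity of A is 1.

1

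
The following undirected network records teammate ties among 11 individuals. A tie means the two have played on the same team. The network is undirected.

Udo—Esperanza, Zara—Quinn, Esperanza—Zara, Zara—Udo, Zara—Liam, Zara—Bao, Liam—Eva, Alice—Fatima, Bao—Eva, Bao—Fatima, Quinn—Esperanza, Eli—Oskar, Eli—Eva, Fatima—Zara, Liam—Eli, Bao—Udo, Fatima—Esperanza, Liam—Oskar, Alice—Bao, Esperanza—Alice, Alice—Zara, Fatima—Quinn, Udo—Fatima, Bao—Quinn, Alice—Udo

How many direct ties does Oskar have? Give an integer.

2

Oskar is directly tied to Eli and Liam. That is 2 neighbors, so the degree of Oskar is 2.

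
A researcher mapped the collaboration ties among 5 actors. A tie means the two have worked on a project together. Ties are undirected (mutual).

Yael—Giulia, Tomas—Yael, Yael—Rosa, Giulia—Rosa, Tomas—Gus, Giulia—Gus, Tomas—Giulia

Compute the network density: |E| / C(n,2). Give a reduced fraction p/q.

7/10

There are 7 edges and 5 nodes, so the maximum possible is C(5,2) = 10.
Density = 7/10.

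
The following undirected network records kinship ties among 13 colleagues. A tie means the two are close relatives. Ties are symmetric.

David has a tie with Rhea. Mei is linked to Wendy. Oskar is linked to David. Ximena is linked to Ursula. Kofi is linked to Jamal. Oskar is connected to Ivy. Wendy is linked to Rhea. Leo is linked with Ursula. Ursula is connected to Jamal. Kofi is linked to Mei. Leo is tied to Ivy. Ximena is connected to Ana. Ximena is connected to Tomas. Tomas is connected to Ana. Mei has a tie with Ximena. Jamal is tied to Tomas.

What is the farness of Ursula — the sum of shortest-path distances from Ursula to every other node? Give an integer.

27

Distances from Ursula: Ana:2, David:4, Ivy:2, Jamal:1, Kofi:2, Leo:1, Mei:2, Oskar:3, Rhea:4, Tomas:2, Wendy:3, Ximena:1.
Sum = 2 + 4 + 2 + 1 + 2 + 1 + 2 + 3 + 4 + 2 + 3 + 1 = 27.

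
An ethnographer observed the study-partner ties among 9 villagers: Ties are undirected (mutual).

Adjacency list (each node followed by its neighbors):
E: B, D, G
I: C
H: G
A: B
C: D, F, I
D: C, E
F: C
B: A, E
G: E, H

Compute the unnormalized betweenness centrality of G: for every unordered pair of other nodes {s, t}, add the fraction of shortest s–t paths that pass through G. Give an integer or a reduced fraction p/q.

7

Pairs whose geodesics pass through G — D–H: 1; I–H: 1; C–H: 1; F–H: 1; E–H: 1; A–H: 1; B–H: 1.
All other pairs contribute 0.
Summing the contributions gives betweenness(G) = 7.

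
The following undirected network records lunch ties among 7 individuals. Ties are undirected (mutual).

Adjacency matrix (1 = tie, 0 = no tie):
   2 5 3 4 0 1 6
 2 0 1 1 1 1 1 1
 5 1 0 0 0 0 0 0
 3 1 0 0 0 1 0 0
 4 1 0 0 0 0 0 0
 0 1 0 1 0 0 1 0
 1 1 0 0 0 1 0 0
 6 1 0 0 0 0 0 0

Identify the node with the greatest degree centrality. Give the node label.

Degrees — 0:3, 1:2, 2:6, 3:2, 4:1, 5:1, 6:1.
The maximum is 6, attained only by 2.

2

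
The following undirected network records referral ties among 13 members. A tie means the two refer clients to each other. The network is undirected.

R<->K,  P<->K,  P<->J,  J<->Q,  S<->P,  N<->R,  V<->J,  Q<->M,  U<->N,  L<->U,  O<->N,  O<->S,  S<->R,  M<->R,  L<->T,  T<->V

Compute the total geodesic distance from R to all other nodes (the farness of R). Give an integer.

Distances from R: J:3, K:1, L:3, M:1, N:1, O:2, P:2, Q:2, S:1, T:4, U:2, V:4.
Sum = 3 + 1 + 3 + 1 + 1 + 2 + 2 + 2 + 1 + 4 + 2 + 4 = 26.

26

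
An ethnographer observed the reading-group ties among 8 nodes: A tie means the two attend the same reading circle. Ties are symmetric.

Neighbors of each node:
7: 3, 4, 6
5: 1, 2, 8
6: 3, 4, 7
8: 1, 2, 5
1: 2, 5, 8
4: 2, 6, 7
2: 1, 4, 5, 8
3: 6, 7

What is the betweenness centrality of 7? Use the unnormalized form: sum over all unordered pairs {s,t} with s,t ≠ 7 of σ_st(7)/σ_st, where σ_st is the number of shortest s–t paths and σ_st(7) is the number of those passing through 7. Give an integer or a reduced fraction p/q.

5/2

Pairs whose geodesics pass through 7 — 8–3: 1/2; 2–3: 1/2; 1–3: 1/2; 5–3: 1/2; 4–3: 1/2.
All other pairs contribute 0.
Summing the contributions gives betweenness(7) = 5/2.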